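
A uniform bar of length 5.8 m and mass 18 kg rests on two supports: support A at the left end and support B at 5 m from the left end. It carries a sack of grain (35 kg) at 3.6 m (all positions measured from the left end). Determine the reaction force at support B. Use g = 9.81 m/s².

Taking torques about support A:
Beam weight: 18 × 9.81 = 176.6 N down at 2.9 m → arm 2.9 m, τ = 176.6 × 2.9 = 512.1 N·m clockwise.
Sack of grain: 35 × 9.81 = 343.4 N down at 3.6 m → arm 3.6 m, τ = 343.4 × 3.6 = 1236 N·m clockwise.
Net load moment about support A = 1748 N·m clockwise.
Reaction R at support B is upward at 5 m, arm 5 m → moment R × 5 counterclockwise.
Setting net torque to zero: R × 5 = 1748 → R = 350 N.

R_B ≈ 350 N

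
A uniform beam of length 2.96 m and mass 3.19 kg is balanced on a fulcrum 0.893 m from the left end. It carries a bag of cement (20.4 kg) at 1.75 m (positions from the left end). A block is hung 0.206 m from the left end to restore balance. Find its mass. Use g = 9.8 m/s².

m ≈ 28.2 kg

About the fulcrum (at 0.893 m from the left end):
Beam weight: 3.19 × 9.8 = 31.26 N down at 1.48 m → arm 0.587 m, τ = 31.26 × 0.587 = 18.35 N·m clockwise.
Bag of cement: 20.4 × 9.8 = 199.9 N down at 1.75 m → arm 0.857 m, τ = 199.9 × 0.857 = 171.3 N·m clockwise.
Net moment of known loads = 189.7 N·m clockwise.
An unknown mass m at 0.206 m has arm 0.687 m; its moment is m·g·0.687 counterclockwise.
For rotational equilibrium, m × 9.8 × 0.687 = 189.7, so m = 189.7 / (9.8 × 0.687) = 28.2 kg.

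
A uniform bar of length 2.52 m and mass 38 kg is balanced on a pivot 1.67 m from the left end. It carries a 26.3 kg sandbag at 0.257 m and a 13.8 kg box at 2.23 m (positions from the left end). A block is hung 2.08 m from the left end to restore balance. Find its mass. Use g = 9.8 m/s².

Sum moments about the pivot (at 1.67 m from the left end) (the support reaction has zero arm there).
Beam weight: 38 × 9.8 = 372.4 N down at 1.26 m → arm 0.41 m, τ = 372.4 × 0.41 = 152.7 N·m counterclockwise.
Sandbag: 26.3 × 9.8 = 257.7 N down at 0.257 m → arm 1.413 m, τ = 257.7 × 1.413 = 364.1 N·m counterclockwise.
Box: 13.8 × 9.8 = 135.2 N down at 2.23 m → arm 0.56 m, τ = 135.2 × 0.56 = 75.71 N·m clockwise.
Net moment of known loads = 441.1 N·m counterclockwise.
An unknown mass m at 2.08 m has arm 0.41 m; its moment is m·g·0.41 clockwise.
Στ = 0 ⇒ m × 9.8 × 0.41 = 441.1 ⇒ m = 441.1 / (9.8 × 0.41) = 110 kg.

m ≈ 110 kg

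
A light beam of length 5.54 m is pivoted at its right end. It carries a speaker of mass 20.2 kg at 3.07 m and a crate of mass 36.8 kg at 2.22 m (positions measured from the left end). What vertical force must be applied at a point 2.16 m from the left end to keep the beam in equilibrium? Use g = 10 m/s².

Choose the right end as the axis so the unknown pivot reaction has zero arm there.
Speaker: 20.2 × 10 = 202 N down at 3.07 m → arm 2.47 m, τ = 202 × 2.47 = 498.9 N·m counterclockwise.
Crate: 36.8 × 10 = 368 N down at 2.22 m → arm 3.32 m, τ = 368 × 3.32 = 1222 N·m counterclockwise.
Net moment of the loads = 1721 N·m counterclockwise.
The upward force F acts at a point 2.16 m from the left end, arm 3.38 m, giving F × 3.38 clockwise.
Στ = 0 ⇒ F × 3.38 = 1721 ⇒ F = 1721 / 3.38 = 509 N.

F ≈ 509 N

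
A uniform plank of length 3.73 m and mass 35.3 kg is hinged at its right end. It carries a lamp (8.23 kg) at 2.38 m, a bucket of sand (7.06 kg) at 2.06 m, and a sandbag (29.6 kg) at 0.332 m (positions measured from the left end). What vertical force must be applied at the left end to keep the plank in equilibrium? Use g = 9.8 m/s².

F ≈ 497 N

Choose the right end as the axis so the unknown pivot reaction has zero arm there.
Beam weight: 35.3 × 9.8 = 345.9 N down at 1.865 m → arm 1.865 m, τ = 345.9 × 1.865 = 645.1 N·m counterclockwise.
Lamp: 8.23 × 9.8 = 80.65 N down at 2.38 m → arm 1.35 m, τ = 80.65 × 1.35 = 108.9 N·m counterclockwise.
Bucket of sand: 7.06 × 9.8 = 69.19 N down at 2.06 m → arm 1.67 m, τ = 69.19 × 1.67 = 115.5 N·m counterclockwise.
Sandbag: 29.6 × 9.8 = 290.1 N down at 0.332 m → arm 3.398 m, τ = 290.1 × 3.398 = 985.8 N·m counterclockwise.
Net moment of the loads = 1855 N·m counterclockwise.
The upward force F acts at the left end, arm 3.73 m, giving F × 3.73 clockwise.
Balancing moments: F × 3.73 = 1855, giving F = 1855 / 3.73 = 497 N.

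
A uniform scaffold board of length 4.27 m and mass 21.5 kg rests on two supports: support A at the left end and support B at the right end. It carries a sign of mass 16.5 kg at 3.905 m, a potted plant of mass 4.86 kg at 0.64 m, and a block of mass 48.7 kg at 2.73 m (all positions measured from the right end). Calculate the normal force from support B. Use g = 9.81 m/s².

Taking torques about support A:
Beam weight: 21.5 × 9.81 = 210.9 N down at 2.135 m → arm 2.135 m, τ = 210.9 × 2.135 = 450.3 N·m clockwise.
Sign: 16.5 × 9.81 = 161.9 N down at 3.905 m → arm 0.365 m, τ = 161.9 × 0.365 = 59.09 N·m clockwise.
Potted plant: 4.86 × 9.81 = 47.68 N down at 0.64 m → arm 3.63 m, τ = 47.68 × 3.63 = 173.1 N·m clockwise.
Block: 48.7 × 9.81 = 477.7 N down at 2.73 m → arm 1.54 m, τ = 477.7 × 1.54 = 735.7 N·m clockwise.
Net load moment about support A = 1418 N·m clockwise.
Reaction R at support B is upward at 0 m, arm 4.27 m → moment R × 4.27 counterclockwise.
Στ = 0 ⇒ R × 4.27 = 1418 ⇒ R = 332 N.

R_B ≈ 332 N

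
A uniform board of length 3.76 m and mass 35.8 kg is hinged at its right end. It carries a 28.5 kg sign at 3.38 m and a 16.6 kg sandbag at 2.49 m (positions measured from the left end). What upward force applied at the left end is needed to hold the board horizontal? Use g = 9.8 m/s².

Choose the right end as the axis so the unknown pivot reaction has zero arm there.
Beam weight: 35.8 × 9.8 = 350.8 N down at 1.88 m → arm 1.88 m, τ = 350.8 × 1.88 = 659.5 N·m counterclockwise.
Sign: 28.5 × 9.8 = 279.3 N down at 3.38 m → arm 0.38 m, τ = 279.3 × 0.38 = 106.1 N·m counterclockwise.
Sandbag: 16.6 × 9.8 = 162.7 N down at 2.49 m → arm 1.27 m, τ = 162.7 × 1.27 = 206.6 N·m counterclockwise.
Net moment of the loads = 972.2 N·m counterclockwise.
The upward force F acts at the left end, arm 3.76 m, giving F × 3.76 clockwise.
Στ = 0 ⇒ F × 3.76 = 972.2 ⇒ F = 972.2 / 3.76 = 259 N.

F ≈ 259 N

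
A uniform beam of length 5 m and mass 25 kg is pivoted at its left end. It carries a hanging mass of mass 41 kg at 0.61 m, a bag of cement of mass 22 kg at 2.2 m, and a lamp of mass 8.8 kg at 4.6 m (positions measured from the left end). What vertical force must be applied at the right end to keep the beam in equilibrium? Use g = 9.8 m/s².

F ≈ 346 N

Take moments about the left end.
Beam weight: 25 × 9.8 = 245 N down at 2.5 m → arm 2.5 m, τ = 245 × 2.5 = 612.5 N·m clockwise.
Hanging mass: 41 × 9.8 = 401.8 N down at 0.61 m → arm 0.61 m, τ = 401.8 × 0.61 = 245.1 N·m clockwise.
Bag of cement: 22 × 9.8 = 215.6 N down at 2.2 m → arm 2.2 m, τ = 215.6 × 2.2 = 474.3 N·m clockwise.
Lamp: 8.8 × 9.8 = 86.24 N down at 4.6 m → arm 4.6 m, τ = 86.24 × 4.6 = 396.7 N·m clockwise.
Net moment of the loads = 1729 N·m clockwise.
The upward force F acts at the right end, arm 5 m, giving F × 5 counterclockwise.
Setting net torque to zero: F × 5 = 1729 → F = 1729 / 5 = 346 N.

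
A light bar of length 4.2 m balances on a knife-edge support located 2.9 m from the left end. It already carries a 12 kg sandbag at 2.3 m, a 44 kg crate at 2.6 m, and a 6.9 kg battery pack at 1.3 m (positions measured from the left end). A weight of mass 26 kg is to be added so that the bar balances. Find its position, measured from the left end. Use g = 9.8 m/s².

About the knife-edge support (at 2.9 m from the left end):
Sandbag: 12 × 9.8 = 117.6 N down at 2.3 m → arm 0.6 m, τ = 117.6 × 0.6 = 70.56 N·m counterclockwise.
Crate: 44 × 9.8 = 431.2 N down at 2.6 m → arm 0.3 m, τ = 431.2 × 0.3 = 129.4 N·m counterclockwise.
Battery pack: 6.9 × 9.8 = 67.62 N down at 1.3 m → arm 1.6 m, τ = 67.62 × 1.6 = 108.2 N·m counterclockwise.
Net moment of existing loads = 308.2 N·m counterclockwise.
The weight weighs 26 × 9.8 = 254.8 N and must supply an equal clockwise moment, so its lever arm about the knife-edge support is 308.2 / 254.8 = 1.21 m.
That puts it at 2.9 + 1.21 = 4.11 m from the left end.

x ≈ 4.11 m from the left end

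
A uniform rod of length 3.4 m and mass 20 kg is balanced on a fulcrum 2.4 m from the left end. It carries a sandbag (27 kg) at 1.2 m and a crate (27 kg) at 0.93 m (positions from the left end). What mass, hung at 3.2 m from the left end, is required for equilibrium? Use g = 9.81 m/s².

Sum moments about the fulcrum (at 2.4 m from the left end) (the support reaction has zero arm there).
Beam weight: 20 × 9.81 = 196.2 N down at 1.7 m → arm 0.7 m, τ = 196.2 × 0.7 = 137.3 N·m counterclockwise.
Sandbag: 27 × 9.81 = 264.9 N down at 1.2 m → arm 1.2 m, τ = 264.9 × 1.2 = 317.9 N·m counterclockwise.
Crate: 27 × 9.81 = 264.9 N down at 0.93 m → arm 1.47 m, τ = 264.9 × 1.47 = 389.4 N·m counterclockwise.
Net moment of known loads = 844.6 N·m counterclockwise.
An unknown mass m at 3.2 m has arm 0.8 m; its moment is m·g·0.8 clockwise.
Setting net torque to zero: m × 9.81 × 0.8 = 844.6 → m = 844.6 / (9.81 × 0.8) = 108 kg.

m ≈ 108 kg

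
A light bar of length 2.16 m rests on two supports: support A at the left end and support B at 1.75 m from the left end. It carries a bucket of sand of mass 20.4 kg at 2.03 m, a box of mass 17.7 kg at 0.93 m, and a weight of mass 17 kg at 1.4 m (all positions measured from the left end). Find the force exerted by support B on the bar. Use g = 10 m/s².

Take moments about support A.
Bucket of sand: 20.4 × 10 = 204 N down at 2.03 m → arm 2.03 m, τ = 204 × 2.03 = 414.1 N·m clockwise.
Box: 17.7 × 10 = 177 N down at 0.93 m → arm 0.93 m, τ = 177 × 0.93 = 164.6 N·m clockwise.
Weight: 17 × 10 = 170 N down at 1.4 m → arm 1.4 m, τ = 170 × 1.4 = 238 N·m clockwise.
Net load moment about support A = 816.7 N·m clockwise.
Reaction R at support B is upward at 1.75 m, arm 1.75 m → moment R × 1.75 counterclockwise.
For rotational equilibrium, R × 1.75 = 816.7, so R = 467 N.

R_B ≈ 467 N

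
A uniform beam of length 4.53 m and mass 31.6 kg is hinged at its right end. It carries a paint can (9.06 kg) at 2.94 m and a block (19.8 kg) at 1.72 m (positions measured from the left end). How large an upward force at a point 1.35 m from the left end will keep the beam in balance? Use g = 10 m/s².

Choose the right end as the axis so the unknown pivot reaction has zero arm there.
Beam weight: 31.6 × 10 = 316 N down at 2.265 m → arm 2.265 m, τ = 316 × 2.265 = 715.7 N·m counterclockwise.
Paint can: 9.06 × 10 = 90.6 N down at 2.94 m → arm 1.59 m, τ = 90.6 × 1.59 = 144.1 N·m counterclockwise.
Block: 19.8 × 10 = 198 N down at 1.72 m → arm 2.81 m, τ = 198 × 2.81 = 556.4 N·m counterclockwise.
Net moment of the loads = 1416 N·m counterclockwise.
The upward force F acts at a point 1.35 m from the left end, arm 3.18 m, giving F × 3.18 clockwise.
Στ = 0 ⇒ F × 3.18 = 1416 ⇒ F = 1416 / 3.18 = 445 N.

F ≈ 445 N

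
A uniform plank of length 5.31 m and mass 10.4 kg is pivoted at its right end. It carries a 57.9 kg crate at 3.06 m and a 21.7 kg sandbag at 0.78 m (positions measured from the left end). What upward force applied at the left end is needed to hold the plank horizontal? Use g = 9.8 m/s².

Choose the right end as the axis so the unknown pivot reaction has zero arm there.
Beam weight: 10.4 × 9.8 = 101.9 N down at 2.655 m → arm 2.655 m, τ = 101.9 × 2.655 = 270.5 N·m counterclockwise.
Crate: 57.9 × 9.8 = 567.4 N down at 3.06 m → arm 2.25 m, τ = 567.4 × 2.25 = 1277 N·m counterclockwise.
Sandbag: 21.7 × 9.8 = 212.7 N down at 0.78 m → arm 4.53 m, τ = 212.7 × 4.53 = 963.5 N·m counterclockwise.
Net moment of the loads = 2511 N·m counterclockwise.
The upward force F acts at the left end, arm 5.31 m, giving F × 5.31 clockwise.
Balancing moments: F × 5.31 = 2511, giving F = 2511 / 5.31 = 473 N.

F ≈ 473 N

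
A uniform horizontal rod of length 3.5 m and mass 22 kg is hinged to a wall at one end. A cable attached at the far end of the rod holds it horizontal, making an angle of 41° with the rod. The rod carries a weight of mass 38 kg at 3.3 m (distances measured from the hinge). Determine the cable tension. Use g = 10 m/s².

T ≈ 714 N

Choose the hinge as the axis so the unknown hinge reaction has zero arm there.
Beam weight: 22 × 10 = 220 N down at 1.75 m → arm 1.75 m, τ = 220 × 1.75 = 385 N·m clockwise.
Weight: 38 × 10 = 380 N down at 3.3 m → arm 3.3 m, τ = 380 × 3.3 = 1254 N·m clockwise.
Total clockwise load moment = 1639 N·m.
The cable tension T acts at 3.5 m; only its component perpendicular to the rod, T sinθ, produces torque. sin 41° = 0.6561.
Setting net torque to zero: T × 3.5 × 0.6561 = 1639 → T = 1639 / 2.296 = 714 N.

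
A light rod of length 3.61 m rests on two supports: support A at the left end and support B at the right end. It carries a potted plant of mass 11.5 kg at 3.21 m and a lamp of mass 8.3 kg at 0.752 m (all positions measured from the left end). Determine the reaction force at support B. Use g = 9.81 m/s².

Taking torques about support A:
Potted plant: 11.5 × 9.81 = 112.8 N down at 3.21 m → arm 3.21 m, τ = 112.8 × 3.21 = 362.1 N·m clockwise.
Lamp: 8.3 × 9.81 = 81.42 N down at 0.752 m → arm 0.752 m, τ = 81.42 × 0.752 = 61.23 N·m clockwise.
Net load moment about support A = 423.3 N·m clockwise.
Reaction R at support B is upward at 3.61 m, arm 3.61 m → moment R × 3.61 counterclockwise.
Στ = 0 ⇒ R × 3.61 = 423.3 ⇒ R = 117 N.

R_B ≈ 117 N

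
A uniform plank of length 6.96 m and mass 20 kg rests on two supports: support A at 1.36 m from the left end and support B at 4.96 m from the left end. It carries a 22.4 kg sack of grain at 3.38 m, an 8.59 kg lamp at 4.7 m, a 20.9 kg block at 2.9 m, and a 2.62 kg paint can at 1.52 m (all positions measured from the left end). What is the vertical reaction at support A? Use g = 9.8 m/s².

R_A ≈ 325 N

Taking torques about support B:
Beam weight: 20 × 9.8 = 196 N down at 3.48 m → arm 1.48 m, τ = 196 × 1.48 = 290.1 N·m counterclockwise.
Sack of grain: 22.4 × 9.8 = 219.5 N down at 3.38 m → arm 1.58 m, τ = 219.5 × 1.58 = 346.8 N·m counterclockwise.
Lamp: 8.59 × 9.8 = 84.18 N down at 4.7 m → arm 0.26 m, τ = 84.18 × 0.26 = 21.89 N·m counterclockwise.
Block: 20.9 × 9.8 = 204.8 N down at 2.9 m → arm 2.06 m, τ = 204.8 × 2.06 = 421.9 N·m counterclockwise.
Paint can: 2.62 × 9.8 = 25.68 N down at 1.52 m → arm 3.44 m, τ = 25.68 × 3.44 = 88.34 N·m counterclockwise.
Net load moment about support B = 1169 N·m counterclockwise.
Reaction R at support A is upward at 1.36 m, arm 3.6 m → moment R × 3.6 clockwise.
For rotational equilibrium, R × 3.6 = 1169, so R = 325 N.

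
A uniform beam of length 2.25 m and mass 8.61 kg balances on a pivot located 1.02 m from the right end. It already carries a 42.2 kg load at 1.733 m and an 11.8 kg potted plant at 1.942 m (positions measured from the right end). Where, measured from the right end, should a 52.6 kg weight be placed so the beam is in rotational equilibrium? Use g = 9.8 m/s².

x ≈ 0.224 m from the right end

Taking torques about the pivot (at 1.02 m from the right end):
Beam weight: 8.61 × 9.8 = 84.38 N down at 1.125 m → arm 0.105 m, τ = 84.38 × 0.105 = 8.86 N·m counterclockwise.
Load: 42.2 × 9.8 = 413.6 N down at 1.733 m → arm 0.713 m, τ = 413.6 × 0.713 = 294.9 N·m counterclockwise.
Potted plant: 11.8 × 9.8 = 115.6 N down at 1.942 m → arm 0.922 m, τ = 115.6 × 0.922 = 106.6 N·m counterclockwise.
Net moment of existing loads = 410.4 N·m counterclockwise.
The weight weighs 52.6 × 9.8 = 515.5 N and must supply an equal clockwise moment, so its lever arm about the pivot is 410.4 / 515.5 = 0.796 m.
That puts it at 1.02 − 0.796 = 0.224 m from the right end.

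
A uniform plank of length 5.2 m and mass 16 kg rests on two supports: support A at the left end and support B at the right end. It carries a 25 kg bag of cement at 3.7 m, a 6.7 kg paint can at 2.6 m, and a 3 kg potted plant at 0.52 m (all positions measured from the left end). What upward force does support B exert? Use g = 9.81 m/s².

R_B ≈ 289 N

About support A:
Beam weight: 16 × 9.81 = 157 N down at 2.6 m → arm 2.6 m, τ = 157 × 2.6 = 408.2 N·m clockwise.
Bag of cement: 25 × 9.81 = 245.2 N down at 3.7 m → arm 3.7 m, τ = 245.2 × 3.7 = 907.2 N·m clockwise.
Paint can: 6.7 × 9.81 = 65.73 N down at 2.6 m → arm 2.6 m, τ = 65.73 × 2.6 = 170.9 N·m clockwise.
Potted plant: 3 × 9.81 = 29.43 N down at 0.52 m → arm 0.52 m, τ = 29.43 × 0.52 = 15.3 N·m clockwise.
Net load moment about support A = 1502 N·m clockwise.
Reaction R at support B is upward at 5.2 m, arm 5.2 m → moment R × 5.2 counterclockwise.
Setting net torque to zero: R × 5.2 = 1502 → R = 289 N.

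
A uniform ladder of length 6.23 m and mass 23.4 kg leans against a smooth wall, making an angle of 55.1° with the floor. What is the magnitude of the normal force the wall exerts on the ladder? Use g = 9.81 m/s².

Sum moments about the foot of the ladder (the floor normal and friction both act there and drop out).
Ladder weight 23.4×9.81 = 229.6 N acts at 3.115 m along the ladder; its horizontal arm is 3.115·cos55.1° = 1.782 m → τ = 409.1 N·m clockwise.
Wall normal N acts horizontally at the top; its moment arm is the height L sinθ = 6.23·sin55.1° = 5.11 m, counterclockwise.
Setting net torque to zero: N × 5.11 = 409.1 → N = 80.1 N.

N_wall ≈ 80.1 N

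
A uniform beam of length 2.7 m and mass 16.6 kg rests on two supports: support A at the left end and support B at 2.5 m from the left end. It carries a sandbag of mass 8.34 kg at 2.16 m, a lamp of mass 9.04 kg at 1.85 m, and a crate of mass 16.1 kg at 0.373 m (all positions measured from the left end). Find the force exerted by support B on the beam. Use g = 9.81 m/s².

R_B ≈ 248 N

About support A:
Beam weight: 16.6 × 9.81 = 162.8 N down at 1.35 m → arm 1.35 m, τ = 162.8 × 1.35 = 219.8 N·m clockwise.
Sandbag: 8.34 × 9.81 = 81.82 N down at 2.16 m → arm 2.16 m, τ = 81.82 × 2.16 = 176.7 N·m clockwise.
Lamp: 9.04 × 9.81 = 88.68 N down at 1.85 m → arm 1.85 m, τ = 88.68 × 1.85 = 164.1 N·m clockwise.
Crate: 16.1 × 9.81 = 157.9 N down at 0.373 m → arm 0.373 m, τ = 157.9 × 0.373 = 58.9 N·m clockwise.
Net load moment about support A = 619.5 N·m clockwise.
Reaction R at support B is upward at 2.5 m, arm 2.5 m → moment R × 2.5 counterclockwise.
Balancing moments: R × 2.5 = 619.5, giving R = 248 N.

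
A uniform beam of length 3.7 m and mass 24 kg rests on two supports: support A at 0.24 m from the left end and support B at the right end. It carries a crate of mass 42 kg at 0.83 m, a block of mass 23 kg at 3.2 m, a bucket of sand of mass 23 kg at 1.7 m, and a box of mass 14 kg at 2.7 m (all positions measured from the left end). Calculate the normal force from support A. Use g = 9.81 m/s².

R_A ≈ 670 N

Sum moments about support B (its reaction then has zero moment arm).
Beam weight: 24 × 9.81 = 235.4 N down at 1.85 m → arm 1.85 m, τ = 235.4 × 1.85 = 435.5 N·m counterclockwise.
Crate: 42 × 9.81 = 412 N down at 0.83 m → arm 2.87 m, τ = 412 × 2.87 = 1182 N·m counterclockwise.
Block: 23 × 9.81 = 225.6 N down at 3.2 m → arm 0.5 m, τ = 225.6 × 0.5 = 112.8 N·m counterclockwise.
Bucket of sand: 23 × 9.81 = 225.6 N down at 1.7 m → arm 2 m, τ = 225.6 × 2 = 451.2 N·m counterclockwise.
Box: 14 × 9.81 = 137.3 N down at 2.7 m → arm 1 m, τ = 137.3 × 1 = 137.3 N·m counterclockwise.
Net load moment about support B = 2319 N·m counterclockwise.
Reaction R at support A is upward at 0.24 m, arm 3.46 m → moment R × 3.46 clockwise.
Στ = 0 ⇒ R × 3.46 = 2319 ⇒ R = 670 N.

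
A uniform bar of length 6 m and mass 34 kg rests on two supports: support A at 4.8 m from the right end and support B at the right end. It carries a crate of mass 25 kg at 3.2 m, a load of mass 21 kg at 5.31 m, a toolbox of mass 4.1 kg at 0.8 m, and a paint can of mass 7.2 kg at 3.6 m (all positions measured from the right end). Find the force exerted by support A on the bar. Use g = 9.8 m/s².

R_A ≈ 659 N

Taking torques about support B:
Beam weight: 34 × 9.8 = 333.2 N down at 3 m → arm 3 m, τ = 333.2 × 3 = 999.6 N·m counterclockwise.
Crate: 25 × 9.8 = 245 N down at 3.2 m → arm 3.2 m, τ = 245 × 3.2 = 784 N·m counterclockwise.
Load: 21 × 9.8 = 205.8 N down at 5.31 m → arm 5.31 m, τ = 205.8 × 5.31 = 1093 N·m counterclockwise.
Toolbox: 4.1 × 9.8 = 40.18 N down at 0.8 m → arm 0.8 m, τ = 40.18 × 0.8 = 32.14 N·m counterclockwise.
Paint can: 7.2 × 9.8 = 70.56 N down at 3.6 m → arm 3.6 m, τ = 70.56 × 3.6 = 254 N·m counterclockwise.
Net load moment about support B = 3163 N·m counterclockwise.
Reaction R at support A is upward at 4.8 m, arm 4.8 m → moment R × 4.8 clockwise.
Στ = 0 ⇒ R × 4.8 = 3163 ⇒ R = 659 N.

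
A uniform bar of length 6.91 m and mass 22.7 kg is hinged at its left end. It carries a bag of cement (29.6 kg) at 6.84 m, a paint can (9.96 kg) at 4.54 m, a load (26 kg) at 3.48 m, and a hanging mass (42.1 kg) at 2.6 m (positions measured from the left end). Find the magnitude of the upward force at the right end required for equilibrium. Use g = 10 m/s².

F ≈ 761 N

Taking torques about the left end:
Beam weight: 22.7 × 10 = 227 N down at 3.455 m → arm 3.455 m, τ = 227 × 3.455 = 784.3 N·m clockwise.
Bag of cement: 29.6 × 10 = 296 N down at 6.84 m → arm 6.84 m, τ = 296 × 6.84 = 2025 N·m clockwise.
Paint can: 9.96 × 10 = 99.6 N down at 4.54 m → arm 4.54 m, τ = 99.6 × 4.54 = 452.2 N·m clockwise.
Load: 26 × 10 = 260 N down at 3.48 m → arm 3.48 m, τ = 260 × 3.48 = 904.8 N·m clockwise.
Hanging mass: 42.1 × 10 = 421 N down at 2.6 m → arm 2.6 m, τ = 421 × 2.6 = 1095 N·m clockwise.
Net moment of the loads = 5261 N·m clockwise.
The upward force F acts at the right end, arm 6.91 m, giving F × 6.91 counterclockwise.
For rotational equilibrium, F × 6.91 = 5261, so F = 5261 / 6.91 = 761 N.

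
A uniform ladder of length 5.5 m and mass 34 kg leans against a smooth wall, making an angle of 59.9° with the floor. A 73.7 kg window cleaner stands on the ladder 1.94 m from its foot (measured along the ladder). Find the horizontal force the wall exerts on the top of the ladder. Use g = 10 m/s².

Take moments about the foot of the ladder.
Ladder weight 34×10 = 340 N acts at 2.75 m along the ladder; its horizontal arm is 2.75·cos59.9° = 1.379 m → τ = 468.9 N·m clockwise.
Window cleaner: 73.7×10 = 737 N at 1.94 m → arm 0.9729 m → τ = 717 N·m clockwise.
Wall normal N acts horizontally at the top; its moment arm is the height L sinθ = 5.5·sin59.9° = 4.758 m, counterclockwise.
Setting net torque to zero: N × 4.758 = 1186 → N = 249 N.

N_wall ≈ 249 N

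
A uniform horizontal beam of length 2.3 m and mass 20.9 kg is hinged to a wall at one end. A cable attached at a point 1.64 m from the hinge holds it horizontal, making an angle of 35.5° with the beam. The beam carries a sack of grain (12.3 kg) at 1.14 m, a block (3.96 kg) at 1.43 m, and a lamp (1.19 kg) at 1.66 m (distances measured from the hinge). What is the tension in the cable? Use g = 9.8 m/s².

About the hinge:
Beam weight: 20.9 × 9.8 = 204.8 N down at 1.15 m → arm 1.15 m, τ = 204.8 × 1.15 = 235.5 N·m clockwise.
Sack of grain: 12.3 × 9.8 = 120.5 N down at 1.14 m → arm 1.14 m, τ = 120.5 × 1.14 = 137.4 N·m clockwise.
Block: 3.96 × 9.8 = 38.81 N down at 1.43 m → arm 1.43 m, τ = 38.81 × 1.43 = 55.5 N·m clockwise.
Lamp: 1.19 × 9.8 = 11.66 N down at 1.66 m → arm 1.66 m, τ = 11.66 × 1.66 = 19.36 N·m clockwise.
Total clockwise load moment = 447.8 N·m.
The cable tension T acts at 1.64 m; only its component perpendicular to the beam, T sinθ, produces torque. sin 35.5° = 0.5807.
Στ = 0 ⇒ T × 1.64 × 0.5807 = 447.8 ⇒ T = 447.8 / 0.9523 = 470 N.

T ≈ 470 N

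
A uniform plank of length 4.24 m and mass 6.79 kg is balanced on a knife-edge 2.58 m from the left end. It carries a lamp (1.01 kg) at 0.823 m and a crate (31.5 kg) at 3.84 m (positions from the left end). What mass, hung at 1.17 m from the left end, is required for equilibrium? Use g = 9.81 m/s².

m ≈ 24.7 kg

Take moments about the knife-edge (at 2.58 m from the left end).
Beam weight: 6.79 × 9.81 = 66.61 N down at 2.12 m → arm 0.46 m, τ = 66.61 × 0.46 = 30.64 N·m counterclockwise.
Lamp: 1.01 × 9.81 = 9.908 N down at 0.823 m → arm 1.757 m, τ = 9.908 × 1.757 = 17.41 N·m counterclockwise.
Crate: 31.5 × 9.81 = 309 N down at 3.84 m → arm 1.26 m, τ = 309 × 1.26 = 389.3 N·m clockwise.
Net moment of known loads = 341.2 N·m clockwise.
An unknown mass m at 1.17 m has arm 1.41 m; its moment is m·g·1.41 counterclockwise.
Στ = 0 ⇒ m × 9.81 × 1.41 = 341.2 ⇒ m = 341.2 / (9.81 × 1.41) = 24.7 kg.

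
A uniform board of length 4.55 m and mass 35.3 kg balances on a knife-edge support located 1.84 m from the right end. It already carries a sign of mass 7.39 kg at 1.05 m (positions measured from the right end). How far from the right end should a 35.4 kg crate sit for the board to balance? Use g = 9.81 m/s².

x ≈ 1.57 m from the right end

Choose the knife-edge support (at 1.84 m from the right end) as the axis so the support reaction has zero arm there.
Beam weight: 35.3 × 9.81 = 346.3 N down at 2.275 m → arm 0.435 m, τ = 346.3 × 0.435 = 150.6 N·m counterclockwise.
Sign: 7.39 × 9.81 = 72.5 N down at 1.05 m → arm 0.79 m, τ = 72.5 × 0.79 = 57.28 N·m clockwise.
Net moment of existing loads = 93.32 N·m counterclockwise.
The crate weighs 35.4 × 9.81 = 347.3 N and must supply an equal clockwise moment, so its lever arm about the knife-edge support is 93.32 / 347.3 = 0.269 m.
That puts it at 1.84 − 0.269 = 1.57 m from the right end.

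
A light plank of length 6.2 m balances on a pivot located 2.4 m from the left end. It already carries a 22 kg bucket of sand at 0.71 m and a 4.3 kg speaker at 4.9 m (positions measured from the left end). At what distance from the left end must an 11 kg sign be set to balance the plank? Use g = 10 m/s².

x ≈ 4.8 m from the left end

Taking torques about the pivot (at 2.4 m from the left end):
Bucket of sand: 22 × 10 = 220 N down at 0.71 m → arm 1.69 m, τ = 220 × 1.69 = 371.8 N·m counterclockwise.
Speaker: 4.3 × 10 = 43 N down at 4.9 m → arm 2.5 m, τ = 43 × 2.5 = 107.5 N·m clockwise.
Net moment of existing loads = 264.3 N·m counterclockwise.
The sign weighs 11 × 10 = 110 N and must supply an equal clockwise moment, so its lever arm about the pivot is 264.3 / 110 = 2.4 m.
That puts it at 2.4 + 2.4 = 4.8 m from the left end.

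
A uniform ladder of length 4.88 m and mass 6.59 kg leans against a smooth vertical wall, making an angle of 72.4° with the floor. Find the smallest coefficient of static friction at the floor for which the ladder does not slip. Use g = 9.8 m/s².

Taking torques about the foot of the ladder:
Ladder weight 6.59×9.8 = 64.58 N acts at 2.44 m along the ladder; its horizontal arm is 2.44·cos72.4° = 0.7378 m → τ = 47.65 N·m clockwise.
Wall normal N acts horizontally at the top; its moment arm is the height L sinθ = 4.88·sin72.4° = 4.652 m, counterclockwise.
For rotational equilibrium, N × 4.652 = 47.65, so N = 10.24 N.
ΣFx = 0 ⇒ f = N_wall = 10.24 N. ΣFy = 0 ⇒ N_floor = 64.58 N.
μ_min = f / N_floor = 10.24 / 64.58 = 0.159.

μ_min ≈ 0.159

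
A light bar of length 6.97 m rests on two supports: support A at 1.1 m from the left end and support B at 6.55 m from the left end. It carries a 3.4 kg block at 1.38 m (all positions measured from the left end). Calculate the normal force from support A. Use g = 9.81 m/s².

Sum moments about support B (its reaction then has zero moment arm).
Block: 3.4 × 9.81 = 33.35 N down at 1.38 m → arm 5.17 m, τ = 33.35 × 5.17 = 172.4 N·m counterclockwise.
Net load moment about support B = 172.4 N·m counterclockwise.
Reaction R at support A is upward at 1.1 m, arm 5.45 m → moment R × 5.45 clockwise.
For rotational equilibrium, R × 5.45 = 172.4, so R = 31.6 N.

R_A ≈ 31.6 N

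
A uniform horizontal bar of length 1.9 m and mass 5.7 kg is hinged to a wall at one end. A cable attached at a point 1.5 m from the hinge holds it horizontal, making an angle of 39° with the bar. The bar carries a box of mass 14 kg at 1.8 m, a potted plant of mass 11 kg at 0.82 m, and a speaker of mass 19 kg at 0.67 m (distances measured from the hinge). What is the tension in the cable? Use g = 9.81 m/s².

T ≈ 544 N

Choose the hinge as the axis so the unknown hinge reaction has zero arm there.
Beam weight: 5.7 × 9.81 = 55.92 N down at 0.95 m → arm 0.95 m, τ = 55.92 × 0.95 = 53.12 N·m clockwise.
Box: 14 × 9.81 = 137.3 N down at 1.8 m → arm 1.8 m, τ = 137.3 × 1.8 = 247.1 N·m clockwise.
Potted plant: 11 × 9.81 = 107.9 N down at 0.82 m → arm 0.82 m, τ = 107.9 × 0.82 = 88.48 N·m clockwise.
Speaker: 19 × 9.81 = 186.4 N down at 0.67 m → arm 0.67 m, τ = 186.4 × 0.67 = 124.9 N·m clockwise.
Total clockwise load moment = 513.6 N·m.
The cable tension T acts at 1.5 m; only its component perpendicular to the bar, T sinθ, produces torque. sin 39° = 0.6293.
Στ = 0 ⇒ T × 1.5 × 0.6293 = 513.6 ⇒ T = 513.6 / 0.9439 = 544 N.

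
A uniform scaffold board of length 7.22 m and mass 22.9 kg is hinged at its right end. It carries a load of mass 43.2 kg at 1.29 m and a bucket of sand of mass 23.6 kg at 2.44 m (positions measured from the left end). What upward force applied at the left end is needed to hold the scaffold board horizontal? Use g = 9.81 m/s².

F ≈ 614 N

Take moments about the right end.
Beam weight: 22.9 × 9.81 = 224.6 N down at 3.61 m → arm 3.61 m, τ = 224.6 × 3.61 = 810.8 N·m counterclockwise.
Load: 43.2 × 9.81 = 423.8 N down at 1.29 m → arm 5.93 m, τ = 423.8 × 5.93 = 2513 N·m counterclockwise.
Bucket of sand: 23.6 × 9.81 = 231.5 N down at 2.44 m → arm 4.78 m, τ = 231.5 × 4.78 = 1107 N·m counterclockwise.
Net moment of the loads = 4431 N·m counterclockwise.
The upward force F acts at the left end, arm 7.22 m, giving F × 7.22 clockwise.
Setting net torque to zero: F × 7.22 = 4431 → F = 4431 / 7.22 = 614 N.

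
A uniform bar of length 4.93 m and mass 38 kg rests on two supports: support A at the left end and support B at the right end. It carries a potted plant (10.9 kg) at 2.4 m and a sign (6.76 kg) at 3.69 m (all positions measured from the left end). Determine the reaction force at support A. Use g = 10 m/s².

Sum moments about support B (its reaction then has zero moment arm).
Beam weight: 38 × 10 = 380 N down at 2.465 m → arm 2.465 m, τ = 380 × 2.465 = 936.7 N·m counterclockwise.
Potted plant: 10.9 × 10 = 109 N down at 2.4 m → arm 2.53 m, τ = 109 × 2.53 = 275.8 N·m counterclockwise.
Sign: 6.76 × 10 = 67.6 N down at 3.69 m → arm 1.24 m, τ = 67.6 × 1.24 = 83.82 N·m counterclockwise.
Net load moment about support B = 1296 N·m counterclockwise.
Reaction R at support A is upward at 0 m, arm 4.93 m → moment R × 4.93 clockwise.
Στ = 0 ⇒ R × 4.93 = 1296 ⇒ R = 263 N.

R_A ≈ 263 N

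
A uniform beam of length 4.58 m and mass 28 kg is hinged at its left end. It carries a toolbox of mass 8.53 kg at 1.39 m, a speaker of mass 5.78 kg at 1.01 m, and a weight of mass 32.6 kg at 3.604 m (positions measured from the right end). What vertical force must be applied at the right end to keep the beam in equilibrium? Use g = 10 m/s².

F ≈ 314 N

Sum moments about the left end (the unknown pivot reaction has zero arm there).
Beam weight: 28 × 10 = 280 N down at 2.29 m → arm 2.29 m, τ = 280 × 2.29 = 641.2 N·m clockwise.
Toolbox: 8.53 × 10 = 85.3 N down at 1.39 m → arm 3.19 m, τ = 85.3 × 3.19 = 272.1 N·m clockwise.
Speaker: 5.78 × 10 = 57.8 N down at 1.01 m → arm 3.57 m, τ = 57.8 × 3.57 = 206.3 N·m clockwise.
Weight: 32.6 × 10 = 326 N down at 3.604 m → arm 0.976 m, τ = 326 × 0.976 = 318.2 N·m clockwise.
Net moment of the loads = 1438 N·m clockwise.
The upward force F acts at the right end, arm 4.58 m, giving F × 4.58 counterclockwise.
Στ = 0 ⇒ F × 4.58 = 1438 ⇒ F = 1438 / 4.58 = 314 N.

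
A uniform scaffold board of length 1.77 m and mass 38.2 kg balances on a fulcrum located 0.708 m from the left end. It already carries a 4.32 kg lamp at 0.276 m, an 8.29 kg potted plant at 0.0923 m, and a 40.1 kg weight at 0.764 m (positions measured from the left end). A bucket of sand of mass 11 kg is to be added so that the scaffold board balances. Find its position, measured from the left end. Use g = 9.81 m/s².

x ≈ 0.523 m from the left end

Choose the fulcrum (at 0.708 m from the left end) as the axis so the support reaction has zero arm there.
Beam weight: 38.2 × 9.81 = 374.7 N down at 0.885 m → arm 0.177 m, τ = 374.7 × 0.177 = 66.32 N·m clockwise.
Lamp: 4.32 × 9.81 = 42.38 N down at 0.276 m → arm 0.432 m, τ = 42.38 × 0.432 = 18.31 N·m counterclockwise.
Potted plant: 8.29 × 9.81 = 81.32 N down at 0.0923 m → arm 0.6157 m, τ = 81.32 × 0.6157 = 50.07 N·m counterclockwise.
Weight: 40.1 × 9.81 = 393.4 N down at 0.764 m → arm 0.056 m, τ = 393.4 × 0.056 = 22.03 N·m clockwise.
Net moment of existing loads = 19.97 N·m clockwise.
The bucket of sand weighs 11 × 9.81 = 107.9 N and must supply an equal counterclockwise moment, so its lever arm about the fulcrum is 19.97 / 107.9 = 0.185 m.
That puts it at 0.708 − 0.185 = 0.523 m from the left end.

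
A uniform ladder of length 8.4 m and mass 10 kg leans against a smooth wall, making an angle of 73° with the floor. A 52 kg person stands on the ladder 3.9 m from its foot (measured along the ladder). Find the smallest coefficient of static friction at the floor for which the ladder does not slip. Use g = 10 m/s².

μ_min ≈ 0.144

About the foot of the ladder:
Ladder weight 10×10 = 100 N acts at 4.2 m along the ladder; its horizontal arm is 4.2·cos73° = 1.228 m → τ = 122.8 N·m clockwise.
Person: 52×10 = 520 N at 3.9 m → arm 1.14 m → τ = 592.8 N·m clockwise.
Wall normal N acts horizontally at the top; its moment arm is the height L sinθ = 8.4·sin73° = 8.033 m, counterclockwise.
For rotational equilibrium, N × 8.033 = 715.6, so N = 89.08 N.
ΣFx = 0 ⇒ f = N_wall = 89.08 N. ΣFy = 0 ⇒ N_floor = 620 N.
μ_min = f / N_floor = 89.08 / 620 = 0.144.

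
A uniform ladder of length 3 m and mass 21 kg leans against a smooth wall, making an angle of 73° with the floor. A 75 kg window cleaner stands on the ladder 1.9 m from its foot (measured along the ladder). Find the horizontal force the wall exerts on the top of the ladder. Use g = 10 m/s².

N_wall ≈ 177 N

About the foot of the ladder:
Ladder weight 21×10 = 210 N acts at 1.5 m along the ladder; its horizontal arm is 1.5·cos73° = 0.4386 m → τ = 92.11 N·m clockwise.
Window cleaner: 75×10 = 750 N at 1.9 m → arm 0.5555 m → τ = 416.6 N·m clockwise.
Wall normal N acts horizontally at the top; its moment arm is the height L sinθ = 3·sin73° = 2.869 m, counterclockwise.
Setting net torque to zero: N × 2.869 = 508.7 → N = 177 N.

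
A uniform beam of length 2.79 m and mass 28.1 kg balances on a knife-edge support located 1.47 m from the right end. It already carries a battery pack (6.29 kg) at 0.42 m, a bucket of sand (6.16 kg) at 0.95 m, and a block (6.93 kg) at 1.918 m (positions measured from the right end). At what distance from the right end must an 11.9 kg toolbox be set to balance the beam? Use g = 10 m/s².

About the knife-edge support (at 1.47 m from the right end):
Beam weight: 28.1 × 10 = 281 N down at 1.395 m → arm 0.075 m, τ = 281 × 0.075 = 21.07 N·m clockwise.
Battery pack: 6.29 × 10 = 62.9 N down at 0.42 m → arm 1.05 m, τ = 62.9 × 1.05 = 66.05 N·m clockwise.
Bucket of sand: 6.16 × 10 = 61.6 N down at 0.95 m → arm 0.52 m, τ = 61.6 × 0.52 = 32.03 N·m clockwise.
Block: 6.93 × 10 = 69.3 N down at 1.918 m → arm 0.448 m, τ = 69.3 × 0.448 = 31.05 N·m counterclockwise.
Net moment of existing loads = 88.1 N·m clockwise.
The toolbox weighs 11.9 × 10 = 119 N and must supply an equal counterclockwise moment, so its lever arm about the knife-edge support is 88.1 / 119 = 0.74 m.
That puts it at 1.47 + 0.74 = 2.21 m from the right end.

x ≈ 2.21 m from the right end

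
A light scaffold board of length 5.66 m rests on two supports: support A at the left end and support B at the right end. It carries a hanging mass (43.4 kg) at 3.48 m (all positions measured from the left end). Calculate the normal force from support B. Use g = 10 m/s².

Take moments about support A.
Hanging mass: 43.4 × 10 = 434 N down at 3.48 m → arm 3.48 m, τ = 434 × 3.48 = 1510 N·m clockwise.
Net load moment about support A = 1510 N·m clockwise.
Reaction R at support B is upward at 5.66 m, arm 5.66 m → moment R × 5.66 counterclockwise.
For rotational equilibrium, R × 5.66 = 1510, so R = 267 N.

R_B ≈ 267 N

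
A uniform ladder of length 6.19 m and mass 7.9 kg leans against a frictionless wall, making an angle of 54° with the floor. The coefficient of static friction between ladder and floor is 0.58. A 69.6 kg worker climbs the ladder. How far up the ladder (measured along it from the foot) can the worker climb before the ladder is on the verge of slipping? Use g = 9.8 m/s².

Sum moments about the foot of the ladder (the floor normal and friction both act there and drop out).
Ladder weight 7.9×9.8 = 77.42 N acts at 3.095 m along the ladder; its horizontal arm is 3.095·cos54° = 1.819 m → τ = 140.8 N·m clockwise.
Worker weight 69.6×9.8 = 682.1 N at distance d → arm d·cos54° → τ = 682.1·d·0.5878 clockwise.
Wall normal N at the top has arm L sinθ = 5.008 m counterclockwise, so Στ = 0 gives N·5.008 = 140.8 + 400.9·d.
ΣFy = 0 ⇒ N_floor = 759.5 N, so the maximum friction is μ_s·N_floor = 0.58×759.5 = 440.5 N. ΣFx = 0 ⇒ N_wall = f, so at the slipping point N = 440.5 N.
Substituting: 440.5×5.008 = 140.8 + 400.9·d ⇒ d = (2206 − 140.8) / 400.9 = 5.15 m.

d ≈ 5.15 m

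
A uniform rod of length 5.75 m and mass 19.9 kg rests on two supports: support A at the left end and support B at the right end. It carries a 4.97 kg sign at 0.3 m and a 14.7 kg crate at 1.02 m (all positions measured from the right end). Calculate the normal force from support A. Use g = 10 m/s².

Choose support B as the axis so its reaction then has zero moment arm.
Beam weight: 19.9 × 10 = 199 N down at 2.875 m → arm 2.875 m, τ = 199 × 2.875 = 572.1 N·m counterclockwise.
Sign: 4.97 × 10 = 49.7 N down at 0.3 m → arm 0.3 m, τ = 49.7 × 0.3 = 14.91 N·m counterclockwise.
Crate: 14.7 × 10 = 147 N down at 1.02 m → arm 1.02 m, τ = 147 × 1.02 = 149.9 N·m counterclockwise.
Net load moment about support B = 736.9 N·m counterclockwise.
Reaction R at support A is upward at 5.75 m, arm 5.75 m → moment R × 5.75 clockwise.
Στ = 0 ⇒ R × 5.75 = 736.9 ⇒ R = 128 N.

R_A ≈ 128 N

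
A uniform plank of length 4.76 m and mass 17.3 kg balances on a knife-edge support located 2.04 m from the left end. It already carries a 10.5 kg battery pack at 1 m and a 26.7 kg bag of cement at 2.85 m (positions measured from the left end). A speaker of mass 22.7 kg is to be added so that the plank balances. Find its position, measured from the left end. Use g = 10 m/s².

Taking torques about the knife-edge support (at 2.04 m from the left end):
Beam weight: 17.3 × 10 = 173 N down at 2.38 m → arm 0.34 m, τ = 173 × 0.34 = 58.82 N·m clockwise.
Battery pack: 10.5 × 10 = 105 N down at 1 m → arm 1.04 m, τ = 105 × 1.04 = 109.2 N·m counterclockwise.
Bag of cement: 26.7 × 10 = 267 N down at 2.85 m → arm 0.81 m, τ = 267 × 0.81 = 216.3 N·m clockwise.
Net moment of existing loads = 165.9 N·m clockwise.
The speaker weighs 22.7 × 10 = 227 N and must supply an equal counterclockwise moment, so its lever arm about the knife-edge support is 165.9 / 227 = 0.731 m.
That puts it at 2.04 − 0.731 = 1.31 m from the left end.

x ≈ 1.31 m from the left end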